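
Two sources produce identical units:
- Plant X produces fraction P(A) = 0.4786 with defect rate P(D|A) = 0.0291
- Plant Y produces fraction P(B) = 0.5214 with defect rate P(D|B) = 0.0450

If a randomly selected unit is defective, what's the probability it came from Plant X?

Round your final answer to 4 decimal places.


Let A = from Plant X, D = defective

Given:
- P(A) = 0.4786, P(B) = 0.5214
- P(D|A) = 0.0291, P(D|B) = 0.0450

Step 1: Find P(D)
P(D) = P(D|A)P(A) + P(D|B)P(B)
     = 0.0291 × 0.4786 + 0.0450 × 0.5214
     = 0.01392726 + 0.02346300
     = 0.03739026

Step 2: Apply Bayes' theorem
P(A|D) = P(D|A)P(A) / P(D)
       = 0.01392726 / 0.03739026
       = 0.3725


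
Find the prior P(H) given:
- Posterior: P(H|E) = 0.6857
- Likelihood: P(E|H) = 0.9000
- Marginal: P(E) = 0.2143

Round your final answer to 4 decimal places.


From Bayes' theorem: P(H|E) = P(E|H) × P(H) / P(E)

Rearranging for P(H):
P(H) = P(H|E) × P(E) / P(E|H)
     = 0.6857 × 0.2143 / 0.9000
     = 0.14694551 / 0.9000
     = 0.1633


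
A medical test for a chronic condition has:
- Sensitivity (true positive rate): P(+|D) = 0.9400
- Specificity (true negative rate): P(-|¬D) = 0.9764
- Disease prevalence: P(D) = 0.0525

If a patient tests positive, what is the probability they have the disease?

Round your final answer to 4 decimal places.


Let D = has disease, + = positive test

Given:
- P(D) = 0.0525 (prevalence)
- P(+|D) = 0.9400 (sensitivity)
- P(-|¬D) = 0.9764 (specificity)
- P(+|¬D) = 0.0236 (false positive rate = 1 - specificity)

Step 1: Find P(+)
P(+) = P(+|D)P(D) + P(+|¬D)P(¬D)
     = 0.9400 × 0.0525 + 0.0236 × 0.9475
     = 0.04935000 + 0.02236100
     = 0.07171100

Step 2: Apply Bayes' theorem for P(D|+)
P(D|+) = P(+|D)P(D) / P(+)
       = 0.04935000 / 0.07171100
       = 0.6882


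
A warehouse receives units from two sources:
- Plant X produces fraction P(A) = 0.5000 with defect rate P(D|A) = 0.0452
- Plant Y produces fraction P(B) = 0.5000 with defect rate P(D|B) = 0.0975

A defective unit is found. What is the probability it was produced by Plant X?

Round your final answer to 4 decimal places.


Let A = from Plant X, D = defective

Given:
- P(A) = 0.5000, P(B) = 0.5000
- P(D|A) = 0.0452, P(D|B) = 0.0975

Step 1: Find P(D)
P(D) = P(D|A)P(A) + P(D|B)P(B)
     = 0.0452 × 0.5000 + 0.0975 × 0.5000
     = 0.02260000 + 0.04875000
     = 0.07135000

Step 2: Apply Bayes' theorem
P(A|D) = P(D|A)P(A) / P(D)
       = 0.02260000 / 0.07135000
       = 0.3167


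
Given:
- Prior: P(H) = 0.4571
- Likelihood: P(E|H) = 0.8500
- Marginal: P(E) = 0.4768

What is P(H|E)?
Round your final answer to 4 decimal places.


Using Bayes' theorem:

P(H|E) = P(E|H) × P(H) / P(E)
       = 0.8500 × 0.4571 / 0.4768
       = 0.38853500 / 0.4768
       = 0.8149

The evidence strengthens our belief in H.
Prior: 0.4571 → Posterior: 0.8149


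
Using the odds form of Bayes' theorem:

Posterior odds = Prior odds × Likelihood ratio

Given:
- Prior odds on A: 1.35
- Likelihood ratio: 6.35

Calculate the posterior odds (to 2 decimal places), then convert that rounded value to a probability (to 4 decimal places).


Step 1: Calculate posterior odds
Posterior odds = Prior odds × LR
               = 1.35 × 6.35
               = 8.57

Step 2: Convert to probability
P(A|E) = Posterior odds / (1 + Posterior odds)
       = 8.57 / (1 + 8.57)
       = 8.57 / 9.57
       = 0.8955

The evidence increased P(A) from 0.5745 to 0.8955.


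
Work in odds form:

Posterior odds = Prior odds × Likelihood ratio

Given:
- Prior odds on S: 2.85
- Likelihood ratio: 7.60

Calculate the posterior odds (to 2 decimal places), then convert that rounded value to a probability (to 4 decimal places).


Step 1: Calculate posterior odds
Posterior odds = Prior odds × LR
               = 2.85 × 7.60
               = 21.66

Step 2: Convert to probability
P(S|E) = Posterior odds / (1 + Posterior odds)
       = 21.66 / (1 + 21.66)
       = 21.66 / 22.66
       = 0.9559

The evidence increased P(S) from 0.7403 to 0.9559.


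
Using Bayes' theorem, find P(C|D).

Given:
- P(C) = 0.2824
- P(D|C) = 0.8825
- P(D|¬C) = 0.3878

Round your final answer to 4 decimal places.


Bayes' theorem: P(C|D) = P(D|C) × P(C) / P(D)

Step 1: Calculate P(D) using law of total probability
P(D) = P(D|C)P(C) + P(D|¬C)P(¬C)
     = 0.8825 × 0.2824 + 0.3878 × 0.7176
     = 0.24921800 + 0.27828528
     = 0.52750328

Step 2: Apply Bayes' theorem
P(C|D) = P(D|C) × P(C) / P(D)
       = 0.24921800 / 0.52750328
       = 0.4724


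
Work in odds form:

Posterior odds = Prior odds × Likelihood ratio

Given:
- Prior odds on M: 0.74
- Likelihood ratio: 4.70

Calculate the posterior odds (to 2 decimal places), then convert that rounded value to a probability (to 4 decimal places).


Step 1: Calculate posterior odds
Posterior odds = Prior odds × LR
               = 0.74 × 4.70
               = 3.48

Step 2: Convert to probability
P(M|E) = Posterior odds / (1 + Posterior odds)
       = 3.48 / (1 + 3.48)
       = 3.48 / 4.48
       = 0.7768

The evidence increased P(M) from 0.4253 to 0.7768.


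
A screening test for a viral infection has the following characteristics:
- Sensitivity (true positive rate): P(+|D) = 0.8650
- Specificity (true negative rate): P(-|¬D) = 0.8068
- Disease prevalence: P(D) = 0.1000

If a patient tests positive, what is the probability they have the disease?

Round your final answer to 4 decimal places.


Let D = has disease, + = positive test

Given:
- P(D) = 0.1000 (prevalence)
- P(+|D) = 0.8650 (sensitivity)
- P(-|¬D) = 0.8068 (specificity)
- P(+|¬D) = 0.1932 (false positive rate = 1 - specificity)

Step 1: Find P(+)
P(+) = P(+|D)P(D) + P(+|¬D)P(¬D)
     = 0.8650 × 0.1000 + 0.1932 × 0.9000
     = 0.08650000 + 0.17388000
     = 0.26038000

Step 2: Apply Bayes' theorem for P(D|+)
P(D|+) = P(+|D)P(D) / P(+)
       = 0.08650000 / 0.26038000
       = 0.3322


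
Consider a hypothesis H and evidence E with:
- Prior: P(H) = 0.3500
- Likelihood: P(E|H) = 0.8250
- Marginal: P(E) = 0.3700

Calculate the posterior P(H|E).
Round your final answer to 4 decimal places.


Using Bayes' theorem:

P(H|E) = P(E|H) × P(H) / P(E)
       = 0.8250 × 0.3500 / 0.3700
       = 0.28875000 / 0.3700
       = 0.7804

The evidence strengthens our belief in H.
Prior: 0.3500 → Posterior: 0.7804


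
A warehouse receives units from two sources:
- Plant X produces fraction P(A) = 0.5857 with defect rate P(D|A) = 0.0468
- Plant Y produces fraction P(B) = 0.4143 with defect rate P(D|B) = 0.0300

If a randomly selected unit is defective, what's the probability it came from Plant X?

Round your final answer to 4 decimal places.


Let A = from Plant X, D = defective

Given:
- P(A) = 0.5857, P(B) = 0.4143
- P(D|A) = 0.0468, P(D|B) = 0.0300

Step 1: Find P(D)
P(D) = P(D|A)P(A) + P(D|B)P(B)
     = 0.0468 × 0.5857 + 0.0300 × 0.4143
     = 0.02741076 + 0.01242900
     = 0.03983976

Step 2: Apply Bayes' theorem
P(A|D) = P(D|A)P(A) / P(D)
       = 0.02741076 / 0.03983976
       = 0.6880


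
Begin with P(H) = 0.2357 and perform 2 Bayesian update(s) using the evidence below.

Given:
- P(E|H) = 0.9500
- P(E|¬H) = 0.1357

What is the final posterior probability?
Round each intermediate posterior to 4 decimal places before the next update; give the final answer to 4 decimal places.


Sequential Bayesian updating:

Initial prior: P(H) = 0.2357

Update 1:
  P(E) = 0.9500 × 0.2357 + 0.1357 × 0.7643 = 0.22391500 + 0.10371551 = 0.32763051
  P(H|E) = 0.22391500 / 0.32763051 = 0.6834

Update 2:
  P(E) = 0.9500 × 0.6834 + 0.1357 × 0.3166 = 0.64923000 + 0.04296262 = 0.69219262
  P(H|E) = 0.64923000 / 0.69219262 = 0.9379

Final posterior: 0.9379


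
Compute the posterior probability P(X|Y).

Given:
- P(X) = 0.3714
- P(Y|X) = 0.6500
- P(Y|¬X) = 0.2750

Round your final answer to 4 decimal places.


Bayes' theorem: P(X|Y) = P(Y|X) × P(X) / P(Y)

Step 1: Calculate P(Y) using law of total probability
P(Y) = P(Y|X)P(X) + P(Y|¬X)P(¬X)
     = 0.6500 × 0.3714 + 0.2750 × 0.6286
     = 0.24141000 + 0.17286500
     = 0.41427500

Step 2: Apply Bayes' theorem
P(X|Y) = P(Y|X) × P(X) / P(Y)
       = 0.24141000 / 0.41427500
       = 0.5827


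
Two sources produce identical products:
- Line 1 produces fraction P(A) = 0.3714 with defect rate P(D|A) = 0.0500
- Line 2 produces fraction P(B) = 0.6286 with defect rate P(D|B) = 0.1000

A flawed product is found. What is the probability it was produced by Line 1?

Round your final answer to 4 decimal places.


Let A = from Line 1, D = flawed

Given:
- P(A) = 0.3714, P(B) = 0.6286
- P(D|A) = 0.0500, P(D|B) = 0.1000

Step 1: Find P(D)
P(D) = P(D|A)P(A) + P(D|B)P(B)
     = 0.0500 × 0.3714 + 0.1000 × 0.6286
     = 0.01857000 + 0.06286000
     = 0.08143000

Step 2: Apply Bayes' theorem
P(A|D) = P(D|A)P(A) / P(D)
       = 0.01857000 / 0.08143000
       = 0.2280


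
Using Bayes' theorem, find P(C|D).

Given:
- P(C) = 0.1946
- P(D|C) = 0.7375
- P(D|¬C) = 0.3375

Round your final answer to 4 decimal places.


Bayes' theorem: P(C|D) = P(D|C) × P(C) / P(D)

Step 1: Calculate P(D) using law of total probability
P(D) = P(D|C)P(C) + P(D|¬C)P(¬C)
     = 0.7375 × 0.1946 + 0.3375 × 0.8054
     = 0.14351750 + 0.27182250
     = 0.41534000

Step 2: Apply Bayes' theorem
P(C|D) = P(D|C) × P(C) / P(D)
       = 0.14351750 / 0.41534000
       = 0.3455


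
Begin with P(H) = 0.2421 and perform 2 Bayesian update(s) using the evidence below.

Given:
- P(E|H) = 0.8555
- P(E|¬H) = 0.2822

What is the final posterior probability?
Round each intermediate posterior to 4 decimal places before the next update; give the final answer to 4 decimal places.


Sequential Bayesian updating:

Initial prior: P(H) = 0.2421

Update 1:
  P(E) = 0.8555 × 0.2421 + 0.2822 × 0.7579 = 0.20711655 + 0.21387938 = 0.42099593
  P(H|E) = 0.20711655 / 0.42099593 = 0.4920

Update 2:
  P(E) = 0.8555 × 0.4920 + 0.2822 × 0.5080 = 0.42090600 + 0.14335760 = 0.56426360
  P(H|E) = 0.42090600 / 0.56426360 = 0.7459

Final posterior: 0.7459


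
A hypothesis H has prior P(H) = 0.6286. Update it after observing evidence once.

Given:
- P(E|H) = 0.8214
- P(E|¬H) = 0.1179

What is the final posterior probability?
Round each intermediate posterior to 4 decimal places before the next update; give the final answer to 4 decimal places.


Sequential Bayesian updating:

Initial prior: P(H) = 0.6286

Update 1:
  P(E) = 0.8214 × 0.6286 + 0.1179 × 0.3714 = 0.51633204 + 0.04378806 = 0.56012010
  P(H|E) = 0.51633204 / 0.56012010 = 0.9218

Final posterior: 0.9218


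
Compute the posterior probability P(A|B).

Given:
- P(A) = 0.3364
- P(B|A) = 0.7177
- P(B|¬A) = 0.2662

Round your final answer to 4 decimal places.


Bayes' theorem: P(A|B) = P(B|A) × P(A) / P(B)

Step 1: Calculate P(B) using law of total probability
P(B) = P(B|A)P(A) + P(B|¬A)P(¬A)
     = 0.7177 × 0.3364 + 0.2662 × 0.6636
     = 0.24143428 + 0.17665032
     = 0.41808460

Step 2: Apply Bayes' theorem
P(A|B) = P(B|A) × P(A) / P(B)
       = 0.24143428 / 0.41808460
       = 0.5775


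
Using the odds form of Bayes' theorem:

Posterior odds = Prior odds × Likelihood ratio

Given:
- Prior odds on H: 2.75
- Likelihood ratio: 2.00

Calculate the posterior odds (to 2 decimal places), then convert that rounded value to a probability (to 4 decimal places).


Step 1: Calculate posterior odds
Posterior odds = Prior odds × LR
               = 2.75 × 2.00
               = 5.50

Step 2: Convert to probability
P(H|E) = Posterior odds / (1 + Posterior odds)
       = 5.50 / (1 + 5.50)
       = 5.50 / 6.50
       = 0.8462

The evidence increased P(H) from 0.7333 to 0.8462.


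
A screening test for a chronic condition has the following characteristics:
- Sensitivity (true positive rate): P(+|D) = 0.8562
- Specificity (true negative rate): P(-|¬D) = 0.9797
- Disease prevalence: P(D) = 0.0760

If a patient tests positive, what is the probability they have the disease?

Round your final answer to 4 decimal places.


Let D = has disease, + = positive test

Given:
- P(D) = 0.0760 (prevalence)
- P(+|D) = 0.8562 (sensitivity)
- P(-|¬D) = 0.9797 (specificity)
- P(+|¬D) = 0.0203 (false positive rate = 1 - specificity)

Step 1: Find P(+)
P(+) = P(+|D)P(D) + P(+|¬D)P(¬D)
     = 0.8562 × 0.0760 + 0.0203 × 0.9240
     = 0.06507120 + 0.01875720
     = 0.08382840

Step 2: Apply Bayes' theorem for P(D|+)
P(D|+) = P(+|D)P(D) / P(+)
       = 0.06507120 / 0.08382840
       = 0.7762


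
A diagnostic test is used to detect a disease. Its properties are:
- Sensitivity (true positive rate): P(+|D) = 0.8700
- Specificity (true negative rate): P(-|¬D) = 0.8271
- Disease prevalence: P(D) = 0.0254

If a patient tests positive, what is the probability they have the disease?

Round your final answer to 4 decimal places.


Let D = has disease, + = positive test

Given:
- P(D) = 0.0254 (prevalence)
- P(+|D) = 0.8700 (sensitivity)
- P(-|¬D) = 0.8271 (specificity)
- P(+|¬D) = 0.1729 (false positive rate = 1 - specificity)

Step 1: Find P(+)
P(+) = P(+|D)P(D) + P(+|¬D)P(¬D)
     = 0.8700 × 0.0254 + 0.1729 × 0.9746
     = 0.02209800 + 0.16850834
     = 0.19060634

Step 2: Apply Bayes' theorem for P(D|+)
P(D|+) = P(+|D)P(D) / P(+)
       = 0.02209800 / 0.19060634
       = 0.1159


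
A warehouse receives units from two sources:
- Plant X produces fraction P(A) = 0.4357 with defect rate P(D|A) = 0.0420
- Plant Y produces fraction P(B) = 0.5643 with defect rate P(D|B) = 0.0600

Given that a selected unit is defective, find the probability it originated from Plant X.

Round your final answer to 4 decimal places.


Let A = from Plant X, D = defective

Given:
- P(A) = 0.4357, P(B) = 0.5643
- P(D|A) = 0.0420, P(D|B) = 0.0600

Step 1: Find P(D)
P(D) = P(D|A)P(A) + P(D|B)P(B)
     = 0.0420 × 0.4357 + 0.0600 × 0.5643
     = 0.01829940 + 0.03385800
     = 0.05215740

Step 2: Apply Bayes' theorem
P(A|D) = P(D|A)P(A) / P(D)
       = 0.01829940 / 0.05215740
       = 0.3508


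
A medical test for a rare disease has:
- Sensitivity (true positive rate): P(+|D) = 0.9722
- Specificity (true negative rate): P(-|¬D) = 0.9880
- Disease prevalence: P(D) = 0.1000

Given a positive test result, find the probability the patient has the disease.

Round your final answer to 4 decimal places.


Let D = has disease, + = positive test

Given:
- P(D) = 0.1000 (prevalence)
- P(+|D) = 0.9722 (sensitivity)
- P(-|¬D) = 0.9880 (specificity)
- P(+|¬D) = 0.0120 (false positive rate = 1 - specificity)

Step 1: Find P(+)
P(+) = P(+|D)P(D) + P(+|¬D)P(¬D)
     = 0.9722 × 0.1000 + 0.0120 × 0.9000
     = 0.09722000 + 0.01080000
     = 0.10802000

Step 2: Apply Bayes' theorem for P(D|+)
P(D|+) = P(+|D)P(D) / P(+)
       = 0.09722000 / 0.10802000
       = 0.9000


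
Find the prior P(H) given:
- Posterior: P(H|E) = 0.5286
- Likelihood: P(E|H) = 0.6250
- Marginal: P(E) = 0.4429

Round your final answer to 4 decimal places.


From Bayes' theorem: P(H|E) = P(E|H) × P(H) / P(E)

Rearranging for P(H):
P(H) = P(H|E) × P(E) / P(E|H)
     = 0.5286 × 0.4429 / 0.6250
     = 0.23411694 / 0.6250
     = 0.3746


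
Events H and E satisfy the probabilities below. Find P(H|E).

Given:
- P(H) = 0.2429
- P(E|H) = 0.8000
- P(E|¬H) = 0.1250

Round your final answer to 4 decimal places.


Bayes' theorem: P(H|E) = P(E|H) × P(H) / P(E)

Step 1: Calculate P(E) using law of total probability
P(E) = P(E|H)P(H) + P(E|¬H)P(¬H)
     = 0.8000 × 0.2429 + 0.1250 × 0.7571
     = 0.19432000 + 0.09463750
     = 0.28895750

Step 2: Apply Bayes' theorem
P(H|E) = P(E|H) × P(H) / P(E)
       = 0.19432000 / 0.28895750
       = 0.6725


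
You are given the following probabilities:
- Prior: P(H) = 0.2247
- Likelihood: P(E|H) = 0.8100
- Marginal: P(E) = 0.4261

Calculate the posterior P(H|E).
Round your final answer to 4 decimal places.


Using Bayes' theorem:

P(H|E) = P(E|H) × P(H) / P(E)
       = 0.8100 × 0.2247 / 0.4261
       = 0.18200700 / 0.4261
       = 0.4271

The evidence strengthens our belief in H.
Prior: 0.2247 → Posterior: 0.4271


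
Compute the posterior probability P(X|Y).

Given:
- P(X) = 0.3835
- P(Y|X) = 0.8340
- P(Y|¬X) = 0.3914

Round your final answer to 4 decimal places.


Bayes' theorem: P(X|Y) = P(Y|X) × P(X) / P(Y)

Step 1: Calculate P(Y) using law of total probability
P(Y) = P(Y|X)P(X) + P(Y|¬X)P(¬X)
     = 0.8340 × 0.3835 + 0.3914 × 0.6165
     = 0.31983900 + 0.24129810
     = 0.56113710

Step 2: Apply Bayes' theorem
P(X|Y) = P(Y|X) × P(X) / P(Y)
       = 0.31983900 / 0.56113710
       = 0.5700


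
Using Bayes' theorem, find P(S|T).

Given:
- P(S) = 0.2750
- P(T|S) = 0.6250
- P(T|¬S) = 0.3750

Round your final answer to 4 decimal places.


Bayes' theorem: P(S|T) = P(T|S) × P(S) / P(T)

Step 1: Calculate P(T) using law of total probability
P(T) = P(T|S)P(S) + P(T|¬S)P(¬S)
     = 0.6250 × 0.2750 + 0.3750 × 0.7250
     = 0.17187500 + 0.27187500
     = 0.44375000

Step 2: Apply Bayes' theorem
P(S|T) = P(T|S) × P(S) / P(T)
       = 0.17187500 / 0.44375000
       = 0.3873


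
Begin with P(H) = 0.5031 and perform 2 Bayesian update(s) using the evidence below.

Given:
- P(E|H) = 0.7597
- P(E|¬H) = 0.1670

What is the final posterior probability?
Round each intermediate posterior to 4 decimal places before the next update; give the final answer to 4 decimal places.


Sequential Bayesian updating:

Initial prior: P(H) = 0.5031

Update 1:
  P(E) = 0.7597 × 0.5031 + 0.1670 × 0.4969 = 0.38220507 + 0.08298230 = 0.46518737
  P(H|E) = 0.38220507 / 0.46518737 = 0.8216

Update 2:
  P(E) = 0.7597 × 0.8216 + 0.1670 × 0.1784 = 0.62416952 + 0.02979280 = 0.65396232
  P(H|E) = 0.62416952 / 0.65396232 = 0.9544

Final posterior: 0.9544


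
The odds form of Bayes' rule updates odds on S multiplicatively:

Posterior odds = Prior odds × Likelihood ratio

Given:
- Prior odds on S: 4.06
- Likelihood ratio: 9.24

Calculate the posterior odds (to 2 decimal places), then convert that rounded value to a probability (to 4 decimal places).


Step 1: Calculate posterior odds
Posterior odds = Prior odds × LR
               = 4.06 × 9.24
               = 37.51

Step 2: Convert to probability
P(S|E) = Posterior odds / (1 + Posterior odds)
       = 37.51 / (1 + 37.51)
       = 37.51 / 38.51
       = 0.9740

The evidence increased P(S) from 0.8024 to 0.9740.


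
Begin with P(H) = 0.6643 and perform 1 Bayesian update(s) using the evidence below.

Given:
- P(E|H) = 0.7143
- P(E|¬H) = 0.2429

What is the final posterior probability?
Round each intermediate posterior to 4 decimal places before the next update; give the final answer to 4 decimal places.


Sequential Bayesian updating:

Initial prior: P(H) = 0.6643

Update 1:
  P(E) = 0.7143 × 0.6643 + 0.2429 × 0.3357 = 0.47450949 + 0.08154153 = 0.55605102
  P(H|E) = 0.47450949 / 0.55605102 = 0.8534

Final posterior: 0.8534


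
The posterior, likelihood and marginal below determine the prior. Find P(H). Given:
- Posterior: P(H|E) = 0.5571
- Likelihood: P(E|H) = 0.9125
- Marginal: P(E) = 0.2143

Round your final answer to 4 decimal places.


From Bayes' theorem: P(H|E) = P(E|H) × P(H) / P(E)

Rearranging for P(H):
P(H) = P(H|E) × P(E) / P(E|H)
     = 0.5571 × 0.2143 / 0.9125
     = 0.11938653 / 0.9125
     = 0.1308


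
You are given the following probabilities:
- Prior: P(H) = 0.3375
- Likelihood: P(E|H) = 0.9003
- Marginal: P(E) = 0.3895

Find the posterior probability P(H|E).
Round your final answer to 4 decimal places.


Using Bayes' theorem:

P(H|E) = P(E|H) × P(H) / P(E)
       = 0.9003 × 0.3375 / 0.3895
       = 0.30385125 / 0.3895
       = 0.7801

The evidence strengthens our belief in H.
Prior: 0.3375 → Posterior: 0.7801


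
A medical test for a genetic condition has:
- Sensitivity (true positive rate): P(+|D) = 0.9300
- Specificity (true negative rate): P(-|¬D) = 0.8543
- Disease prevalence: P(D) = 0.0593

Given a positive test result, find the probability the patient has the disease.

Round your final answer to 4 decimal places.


Let D = has disease, + = positive test

Given:
- P(D) = 0.0593 (prevalence)
- P(+|D) = 0.9300 (sensitivity)
- P(-|¬D) = 0.8543 (specificity)
- P(+|¬D) = 0.1457 (false positive rate = 1 - specificity)

Step 1: Find P(+)
P(+) = P(+|D)P(D) + P(+|¬D)P(¬D)
     = 0.9300 × 0.0593 + 0.1457 × 0.9407
     = 0.05514900 + 0.13705999
     = 0.19220899

Step 2: Apply Bayes' theorem for P(D|+)
P(D|+) = P(+|D)P(D) / P(+)
       = 0.05514900 / 0.19220899
       = 0.2869


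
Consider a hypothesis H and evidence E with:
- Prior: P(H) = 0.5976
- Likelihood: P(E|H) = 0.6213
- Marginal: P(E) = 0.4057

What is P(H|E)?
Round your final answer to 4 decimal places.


Using Bayes' theorem:

P(H|E) = P(E|H) × P(H) / P(E)
       = 0.6213 × 0.5976 / 0.4057
       = 0.37128888 / 0.4057
       = 0.9152

The evidence strengthens our belief in H.
Prior: 0.5976 → Posterior: 0.9152


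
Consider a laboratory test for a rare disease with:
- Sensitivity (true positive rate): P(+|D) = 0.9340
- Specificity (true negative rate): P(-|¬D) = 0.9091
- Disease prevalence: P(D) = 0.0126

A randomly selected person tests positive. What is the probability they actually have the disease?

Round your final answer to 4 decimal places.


Let D = has disease, + = positive test

Given:
- P(D) = 0.0126 (prevalence)
- P(+|D) = 0.9340 (sensitivity)
- P(-|¬D) = 0.9091 (specificity)
- P(+|¬D) = 0.0909 (false positive rate = 1 - specificity)

Step 1: Find P(+)
P(+) = P(+|D)P(D) + P(+|¬D)P(¬D)
     = 0.9340 × 0.0126 + 0.0909 × 0.9874
     = 0.01176840 + 0.08975466
     = 0.10152306

Step 2: Apply Bayes' theorem for P(D|+)
P(D|+) = P(+|D)P(D) / P(+)
       = 0.01176840 / 0.10152306
       = 0.1159


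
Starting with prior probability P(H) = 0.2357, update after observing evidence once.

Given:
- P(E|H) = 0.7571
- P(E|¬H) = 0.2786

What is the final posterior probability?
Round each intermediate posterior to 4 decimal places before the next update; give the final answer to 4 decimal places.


Sequential Bayesian updating:

Initial prior: P(H) = 0.2357

Update 1:
  P(E) = 0.7571 × 0.2357 + 0.2786 × 0.7643 = 0.17844847 + 0.21293398 = 0.39138245
  P(H|E) = 0.17844847 / 0.39138245 = 0.4559

Final posterior: 0.4559


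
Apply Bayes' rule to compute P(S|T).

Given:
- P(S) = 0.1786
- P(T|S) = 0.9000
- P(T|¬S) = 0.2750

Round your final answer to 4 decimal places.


Bayes' theorem: P(S|T) = P(T|S) × P(S) / P(T)

Step 1: Calculate P(T) using law of total probability
P(T) = P(T|S)P(S) + P(T|¬S)P(¬S)
     = 0.9000 × 0.1786 + 0.2750 × 0.8214
     = 0.16074000 + 0.22588500
     = 0.38662500

Step 2: Apply Bayes' theorem
P(S|T) = P(T|S) × P(S) / P(T)
       = 0.16074000 / 0.38662500
       = 0.4158


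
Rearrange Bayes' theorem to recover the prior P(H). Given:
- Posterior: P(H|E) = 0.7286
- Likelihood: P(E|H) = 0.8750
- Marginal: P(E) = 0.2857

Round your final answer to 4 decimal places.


From Bayes' theorem: P(H|E) = P(E|H) × P(H) / P(E)

Rearranging for P(H):
P(H) = P(H|E) × P(E) / P(E|H)
     = 0.7286 × 0.2857 / 0.8750
     = 0.20816102 / 0.8750
     = 0.2379


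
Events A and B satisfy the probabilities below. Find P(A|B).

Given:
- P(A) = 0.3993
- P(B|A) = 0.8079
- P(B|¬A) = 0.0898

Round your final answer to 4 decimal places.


Bayes' theorem: P(A|B) = P(B|A) × P(A) / P(B)

Step 1: Calculate P(B) using law of total probability
P(B) = P(B|A)P(A) + P(B|¬A)P(¬A)
     = 0.8079 × 0.3993 + 0.0898 × 0.6007
     = 0.32259447 + 0.05394286
     = 0.37653733

Step 2: Apply Bayes' theorem
P(A|B) = P(B|A) × P(A) / P(B)
       = 0.32259447 / 0.37653733
       = 0.8567


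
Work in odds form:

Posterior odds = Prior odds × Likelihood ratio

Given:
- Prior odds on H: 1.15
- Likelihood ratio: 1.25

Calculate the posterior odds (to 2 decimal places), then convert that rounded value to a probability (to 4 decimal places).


Step 1: Calculate posterior odds
Posterior odds = Prior odds × LR
               = 1.15 × 1.25
               = 1.44

Step 2: Convert to probability
P(H|E) = Posterior odds / (1 + Posterior odds)
       = 1.44 / (1 + 1.44)
       = 1.44 / 2.44
       = 0.5902

The evidence increased P(H) from 0.5349 to 0.5902.


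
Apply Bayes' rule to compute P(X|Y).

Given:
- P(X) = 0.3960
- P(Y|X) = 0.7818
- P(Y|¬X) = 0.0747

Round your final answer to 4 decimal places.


Bayes' theorem: P(X|Y) = P(Y|X) × P(X) / P(Y)

Step 1: Calculate P(Y) using law of total probability
P(Y) = P(Y|X)P(X) + P(Y|¬X)P(¬X)
     = 0.7818 × 0.3960 + 0.0747 × 0.6040
     = 0.30959280 + 0.04511880
     = 0.35471160

Step 2: Apply Bayes' theorem
P(X|Y) = P(Y|X) × P(X) / P(Y)
       = 0.30959280 / 0.35471160
       = 0.8728


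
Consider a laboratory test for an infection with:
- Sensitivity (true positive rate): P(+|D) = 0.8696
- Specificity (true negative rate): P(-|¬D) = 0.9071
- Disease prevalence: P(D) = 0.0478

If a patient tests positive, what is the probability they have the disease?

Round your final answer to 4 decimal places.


Let D = has disease, + = positive test

Given:
- P(D) = 0.0478 (prevalence)
- P(+|D) = 0.8696 (sensitivity)
- P(-|¬D) = 0.9071 (specificity)
- P(+|¬D) = 0.0929 (false positive rate = 1 - specificity)

Step 1: Find P(+)
P(+) = P(+|D)P(D) + P(+|¬D)P(¬D)
     = 0.8696 × 0.0478 + 0.0929 × 0.9522
     = 0.04156688 + 0.08845938
     = 0.13002626

Step 2: Apply Bayes' theorem for P(D|+)
P(D|+) = P(+|D)P(D) / P(+)
       = 0.04156688 / 0.13002626
       = 0.3197


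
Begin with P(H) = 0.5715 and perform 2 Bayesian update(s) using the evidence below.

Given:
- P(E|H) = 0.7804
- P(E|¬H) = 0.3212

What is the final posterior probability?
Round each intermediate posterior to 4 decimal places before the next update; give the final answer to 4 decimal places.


Sequential Bayesian updating:

Initial prior: P(H) = 0.5715

Update 1:
  P(E) = 0.7804 × 0.5715 + 0.3212 × 0.4285 = 0.44599860 + 0.13763420 = 0.58363280
  P(H|E) = 0.44599860 / 0.58363280 = 0.7642

Update 2:
  P(E) = 0.7804 × 0.7642 + 0.3212 × 0.2358 = 0.59638168 + 0.07573896 = 0.67212064
  P(H|E) = 0.59638168 / 0.67212064 = 0.8873

Final posterior: 0.8873


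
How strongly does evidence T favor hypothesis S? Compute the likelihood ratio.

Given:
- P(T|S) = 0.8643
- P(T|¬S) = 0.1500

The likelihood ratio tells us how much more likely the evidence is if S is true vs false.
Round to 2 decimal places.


Likelihood Ratio (LR) = P(T|S) / P(T|¬S)

LR = 0.8643 / 0.1500
   = 5.76

The evidence is 5.76 times more likely if S is true than if S is false.
Since LR > 1, the evidence supports S over ¬S.


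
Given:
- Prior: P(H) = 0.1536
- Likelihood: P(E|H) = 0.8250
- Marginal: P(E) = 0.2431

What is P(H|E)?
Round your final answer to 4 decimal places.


Using Bayes' theorem:

P(H|E) = P(E|H) × P(H) / P(E)
       = 0.8250 × 0.1536 / 0.2431
       = 0.12672000 / 0.2431
       = 0.5213

The evidence strengthens our belief in H.
Prior: 0.1536 → Posterior: 0.5213


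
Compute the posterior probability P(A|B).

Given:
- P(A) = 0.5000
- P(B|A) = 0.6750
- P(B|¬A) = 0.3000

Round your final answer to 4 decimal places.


Bayes' theorem: P(A|B) = P(B|A) × P(A) / P(B)

Step 1: Calculate P(B) using law of total probability
P(B) = P(B|A)P(A) + P(B|¬A)P(¬A)
     = 0.6750 × 0.5000 + 0.3000 × 0.5000
     = 0.33750000 + 0.15000000
     = 0.48750000

Step 2: Apply Bayes' theorem
P(A|B) = P(B|A) × P(A) / P(B)
       = 0.33750000 / 0.48750000
       = 0.6923


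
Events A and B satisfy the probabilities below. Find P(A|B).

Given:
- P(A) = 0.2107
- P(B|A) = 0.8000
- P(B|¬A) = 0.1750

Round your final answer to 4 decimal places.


Bayes' theorem: P(A|B) = P(B|A) × P(A) / P(B)

Step 1: Calculate P(B) using law of total probability
P(B) = P(B|A)P(A) + P(B|¬A)P(¬A)
     = 0.8000 × 0.2107 + 0.1750 × 0.7893
     = 0.16856000 + 0.13812750
     = 0.30668750

Step 2: Apply Bayes' theorem
P(A|B) = P(B|A) × P(A) / P(B)
       = 0.16856000 / 0.30668750
       = 0.5496


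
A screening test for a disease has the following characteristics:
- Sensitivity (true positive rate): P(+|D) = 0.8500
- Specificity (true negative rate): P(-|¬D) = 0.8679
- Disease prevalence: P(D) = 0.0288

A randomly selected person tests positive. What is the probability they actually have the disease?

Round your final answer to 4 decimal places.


Let D = has disease, + = positive test

Given:
- P(D) = 0.0288 (prevalence)
- P(+|D) = 0.8500 (sensitivity)
- P(-|¬D) = 0.8679 (specificity)
- P(+|¬D) = 0.1321 (false positive rate = 1 - specificity)

Step 1: Find P(+)
P(+) = P(+|D)P(D) + P(+|¬D)P(¬D)
     = 0.8500 × 0.0288 + 0.1321 × 0.9712
     = 0.02448000 + 0.12829552
     = 0.15277552

Step 2: Apply Bayes' theorem for P(D|+)
P(D|+) = P(+|D)P(D) / P(+)
       = 0.02448000 / 0.15277552
       = 0.1602


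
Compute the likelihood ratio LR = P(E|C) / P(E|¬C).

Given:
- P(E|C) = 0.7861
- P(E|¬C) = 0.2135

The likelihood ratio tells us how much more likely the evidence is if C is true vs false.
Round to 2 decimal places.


Likelihood Ratio (LR) = P(E|C) / P(E|¬C)

LR = 0.7861 / 0.2135
   = 3.68

The evidence is 3.68 times more likely if C is true than if C is false.
Since LR > 1, the evidence supports C over ¬C.


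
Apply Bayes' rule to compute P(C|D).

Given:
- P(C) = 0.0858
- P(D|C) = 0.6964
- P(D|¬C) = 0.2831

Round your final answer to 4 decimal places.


Bayes' theorem: P(C|D) = P(D|C) × P(C) / P(D)

Step 1: Calculate P(D) using law of total probability
P(D) = P(D|C)P(C) + P(D|¬C)P(¬C)
     = 0.6964 × 0.0858 + 0.2831 × 0.9142
     = 0.05975112 + 0.25881002
     = 0.31856114

Step 2: Apply Bayes' theorem
P(C|D) = P(D|C) × P(C) / P(D)
       = 0.05975112 / 0.31856114
       = 0.1876


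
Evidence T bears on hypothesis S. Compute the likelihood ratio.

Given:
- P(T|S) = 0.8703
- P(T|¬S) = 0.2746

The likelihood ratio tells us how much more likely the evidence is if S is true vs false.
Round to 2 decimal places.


Likelihood Ratio (LR) = P(T|S) / P(T|¬S)

LR = 0.8703 / 0.2746
   = 3.17

The evidence is 3.17 times more likely if S is true than if S is false.
Because LR exceeds 1, T is evidence for S.


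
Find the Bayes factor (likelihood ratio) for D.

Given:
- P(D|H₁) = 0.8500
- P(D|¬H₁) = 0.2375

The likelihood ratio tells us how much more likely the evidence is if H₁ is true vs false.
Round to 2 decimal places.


Likelihood Ratio (LR) = P(D|H₁) / P(D|¬H₁)

LR = 0.8500 / 0.2375
   = 3.58

The evidence is 3.58 times more likely if H₁ is true than if H₁ is false.
Since LR > 1, the evidence supports H₁ over ¬H₁.


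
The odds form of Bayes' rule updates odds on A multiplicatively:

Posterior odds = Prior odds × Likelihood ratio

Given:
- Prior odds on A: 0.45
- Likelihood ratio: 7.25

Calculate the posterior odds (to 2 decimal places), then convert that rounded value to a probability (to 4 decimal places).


Step 1: Calculate posterior odds
Posterior odds = Prior odds × LR
               = 0.45 × 7.25
               = 3.26

Step 2: Convert to probability
P(A|E) = Posterior odds / (1 + Posterior odds)
       = 3.26 / (1 + 3.26)
       = 3.26 / 4.26
       = 0.7653

The evidence increased P(A) from 0.3103 to 0.7653.


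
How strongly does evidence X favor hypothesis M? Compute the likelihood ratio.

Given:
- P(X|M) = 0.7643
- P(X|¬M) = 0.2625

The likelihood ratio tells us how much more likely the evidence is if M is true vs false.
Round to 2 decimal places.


Likelihood Ratio (LR) = P(X|M) / P(X|¬M)

LR = 0.7643 / 0.2625
   = 2.91

The evidence is 2.91 times more likely if M is true than if M is false.
LR > 1, so observing X raises the odds in favor of M.


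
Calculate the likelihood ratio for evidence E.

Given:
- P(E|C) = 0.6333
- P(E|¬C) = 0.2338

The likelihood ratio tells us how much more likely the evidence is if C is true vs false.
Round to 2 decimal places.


Likelihood Ratio (LR) = P(E|C) / P(E|¬C)

LR = 0.6333 / 0.2338
   = 2.71

The evidence is 2.71 times more likely if C is true than if C is false.
Since LR > 1, the evidence supports C over ¬C.


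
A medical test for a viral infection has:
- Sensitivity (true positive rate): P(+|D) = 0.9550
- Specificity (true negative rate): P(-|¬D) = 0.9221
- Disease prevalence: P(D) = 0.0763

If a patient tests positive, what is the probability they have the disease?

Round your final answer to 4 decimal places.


Let D = has disease, + = positive test

Given:
- P(D) = 0.0763 (prevalence)
- P(+|D) = 0.9550 (sensitivity)
- P(-|¬D) = 0.9221 (specificity)
- P(+|¬D) = 0.0779 (false positive rate = 1 - specificity)

Step 1: Find P(+)
P(+) = P(+|D)P(D) + P(+|¬D)P(¬D)
     = 0.9550 × 0.0763 + 0.0779 × 0.9237
     = 0.07286650 + 0.07195623
     = 0.14482273

Step 2: Apply Bayes' theorem for P(D|+)
P(D|+) = P(+|D)P(D) / P(+)
       = 0.07286650 / 0.14482273
       = 0.5031


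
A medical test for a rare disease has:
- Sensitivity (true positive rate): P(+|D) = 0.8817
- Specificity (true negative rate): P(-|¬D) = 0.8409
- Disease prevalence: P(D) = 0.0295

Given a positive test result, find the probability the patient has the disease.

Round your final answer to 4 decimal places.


Let D = has disease, + = positive test

Given:
- P(D) = 0.0295 (prevalence)
- P(+|D) = 0.8817 (sensitivity)
- P(-|¬D) = 0.8409 (specificity)
- P(+|¬D) = 0.1591 (false positive rate = 1 - specificity)

Step 1: Find P(+)
P(+) = P(+|D)P(D) + P(+|¬D)P(¬D)
     = 0.8817 × 0.0295 + 0.1591 × 0.9705
     = 0.02601015 + 0.15440655
     = 0.18041670

Step 2: Apply Bayes' theorem for P(D|+)
P(D|+) = P(+|D)P(D) / P(+)
       = 0.02601015 / 0.18041670
       = 0.1442


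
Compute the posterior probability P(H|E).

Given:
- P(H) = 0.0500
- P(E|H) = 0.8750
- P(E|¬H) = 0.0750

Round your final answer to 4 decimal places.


Bayes' theorem: P(H|E) = P(E|H) × P(H) / P(E)

Step 1: Calculate P(E) using law of total probability
P(E) = P(E|H)P(H) + P(E|¬H)P(¬H)
     = 0.8750 × 0.0500 + 0.0750 × 0.9500
     = 0.04375000 + 0.07125000
     = 0.11500000

Step 2: Apply Bayes' theorem
P(H|E) = P(E|H) × P(H) / P(E)
       = 0.04375000 / 0.11500000
       = 0.3804


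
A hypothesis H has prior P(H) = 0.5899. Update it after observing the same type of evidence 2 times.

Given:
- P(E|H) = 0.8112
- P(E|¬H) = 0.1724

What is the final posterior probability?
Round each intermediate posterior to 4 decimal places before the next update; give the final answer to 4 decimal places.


Sequential Bayesian updating:

Initial prior: P(H) = 0.5899

Update 1:
  P(E) = 0.8112 × 0.5899 + 0.1724 × 0.4101 = 0.47852688 + 0.07070124 = 0.54922812
  P(H|E) = 0.47852688 / 0.54922812 = 0.8713

Update 2:
  P(E) = 0.8112 × 0.8713 + 0.1724 × 0.1287 = 0.70679856 + 0.02218788 = 0.72898644
  P(H|E) = 0.70679856 / 0.72898644 = 0.9696

Final posterior: 0.9696


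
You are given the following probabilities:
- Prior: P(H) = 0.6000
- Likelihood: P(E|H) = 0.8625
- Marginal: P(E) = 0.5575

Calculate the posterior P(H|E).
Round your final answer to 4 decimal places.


Using Bayes' theorem:

P(H|E) = P(E|H) × P(H) / P(E)
       = 0.8625 × 0.6000 / 0.5575
       = 0.51750000 / 0.5575
       = 0.9283

The evidence strengthens our belief in H.
Prior: 0.6000 → Posterior: 0.9283


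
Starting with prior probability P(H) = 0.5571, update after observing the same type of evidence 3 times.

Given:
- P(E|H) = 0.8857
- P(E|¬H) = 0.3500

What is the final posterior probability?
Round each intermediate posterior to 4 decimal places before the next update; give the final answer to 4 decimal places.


Sequential Bayesian updating:

Initial prior: P(H) = 0.5571

Update 1:
  P(E) = 0.8857 × 0.5571 + 0.3500 × 0.4429 = 0.49342347 + 0.15501500 = 0.64843847
  P(H|E) = 0.49342347 / 0.64843847 = 0.7609

Update 2:
  P(E) = 0.8857 × 0.7609 + 0.3500 × 0.2391 = 0.67392913 + 0.08368500 = 0.75761413
  P(H|E) = 0.67392913 / 0.75761413 = 0.8895

Update 3:
  P(E) = 0.8857 × 0.8895 + 0.3500 × 0.1105 = 0.78783015 + 0.03867500 = 0.82650515
  P(H|E) = 0.78783015 / 0.82650515 = 0.9532

Final posterior: 0.9532


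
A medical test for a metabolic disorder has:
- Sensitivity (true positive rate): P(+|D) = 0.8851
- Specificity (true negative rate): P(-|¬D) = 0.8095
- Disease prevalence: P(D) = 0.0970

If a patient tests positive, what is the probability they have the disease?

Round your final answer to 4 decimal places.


Let D = has disease, + = positive test

Given:
- P(D) = 0.0970 (prevalence)
- P(+|D) = 0.8851 (sensitivity)
- P(-|¬D) = 0.8095 (specificity)
- P(+|¬D) = 0.1905 (false positive rate = 1 - specificity)

Step 1: Find P(+)
P(+) = P(+|D)P(D) + P(+|¬D)P(¬D)
     = 0.8851 × 0.0970 + 0.1905 × 0.9030
     = 0.08585470 + 0.17202150
     = 0.25787620

Step 2: Apply Bayes' theorem for P(D|+)
P(D|+) = P(+|D)P(D) / P(+)
       = 0.08585470 / 0.25787620
       = 0.3329


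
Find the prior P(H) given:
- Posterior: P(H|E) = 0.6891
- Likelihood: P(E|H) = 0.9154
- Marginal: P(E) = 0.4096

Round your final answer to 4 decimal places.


From Bayes' theorem: P(H|E) = P(E|H) × P(H) / P(E)

Rearranging for P(H):
P(H) = P(H|E) × P(E) / P(E|H)
     = 0.6891 × 0.4096 / 0.9154
     = 0.28225536 / 0.9154
     = 0.3083


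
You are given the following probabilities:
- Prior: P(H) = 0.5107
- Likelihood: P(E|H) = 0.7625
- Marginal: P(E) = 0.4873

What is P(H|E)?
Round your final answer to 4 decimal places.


Using Bayes' theorem:

P(H|E) = P(E|H) × P(H) / P(E)
       = 0.7625 × 0.5107 / 0.4873
       = 0.38940875 / 0.4873
       = 0.7991

The evidence strengthens our belief in H.
Prior: 0.5107 → Posterior: 0.7991


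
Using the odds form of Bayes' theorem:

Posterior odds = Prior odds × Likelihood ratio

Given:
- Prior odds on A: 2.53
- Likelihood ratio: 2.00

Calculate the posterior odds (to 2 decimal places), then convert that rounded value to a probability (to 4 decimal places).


Step 1: Calculate posterior odds
Posterior odds = Prior odds × LR
               = 2.53 × 2.00
               = 5.06

Step 2: Convert to probability
P(A|E) = Posterior odds / (1 + Posterior odds)
       = 5.06 / (1 + 5.06)
       = 5.06 / 6.06
       = 0.8350

The evidence increased P(A) from 0.7167 to 0.8350.


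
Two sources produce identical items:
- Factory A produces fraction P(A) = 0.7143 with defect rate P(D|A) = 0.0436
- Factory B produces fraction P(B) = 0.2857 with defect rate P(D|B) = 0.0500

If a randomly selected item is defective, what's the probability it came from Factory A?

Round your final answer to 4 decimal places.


Let A = from Factory A, D = defective

Given:
- P(A) = 0.7143, P(B) = 0.2857
- P(D|A) = 0.0436, P(D|B) = 0.0500

Step 1: Find P(D)
P(D) = P(D|A)P(A) + P(D|B)P(B)
     = 0.0436 × 0.7143 + 0.0500 × 0.2857
     = 0.03114348 + 0.01428500
     = 0.04542848

Step 2: Apply Bayes' theorem
P(A|D) = P(D|A)P(A) / P(D)
       = 0.03114348 / 0.04542848
       = 0.6855


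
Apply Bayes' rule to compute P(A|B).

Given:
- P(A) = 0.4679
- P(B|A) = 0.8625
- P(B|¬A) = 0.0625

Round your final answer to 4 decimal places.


Bayes' theorem: P(A|B) = P(B|A) × P(A) / P(B)

Step 1: Calculate P(B) using law of total probability
P(B) = P(B|A)P(A) + P(B|¬A)P(¬A)
     = 0.8625 × 0.4679 + 0.0625 × 0.5321
     = 0.40356375 + 0.03325625
     = 0.43682000

Step 2: Apply Bayes' theorem
P(A|B) = P(B|A) × P(A) / P(B)
       = 0.40356375 / 0.43682000
       = 0.9239


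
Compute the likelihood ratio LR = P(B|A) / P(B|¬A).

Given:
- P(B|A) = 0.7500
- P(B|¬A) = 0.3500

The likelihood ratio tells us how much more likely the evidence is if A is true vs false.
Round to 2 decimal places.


Likelihood Ratio (LR) = P(B|A) / P(B|¬A)

LR = 0.7500 / 0.3500
   = 2.14

The evidence is 2.14 times more likely if A is true than if A is false.
Since LR > 1, the evidence supports A over ¬A.


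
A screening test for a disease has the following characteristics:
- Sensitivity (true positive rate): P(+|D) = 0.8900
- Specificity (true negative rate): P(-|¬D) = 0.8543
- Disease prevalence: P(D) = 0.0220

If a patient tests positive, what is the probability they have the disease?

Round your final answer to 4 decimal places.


Let D = has disease, + = positive test

Given:
- P(D) = 0.0220 (prevalence)
- P(+|D) = 0.8900 (sensitivity)
- P(-|¬D) = 0.8543 (specificity)
- P(+|¬D) = 0.1457 (false positive rate = 1 - specificity)

Step 1: Find P(+)
P(+) = P(+|D)P(D) + P(+|¬D)P(¬D)
     = 0.8900 × 0.0220 + 0.1457 × 0.9780
     = 0.01958000 + 0.14249460
     = 0.16207460

Step 2: Apply Bayes' theorem for P(D|+)
P(D|+) = P(+|D)P(D) / P(+)
       = 0.01958000 / 0.16207460
       = 0.1208
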